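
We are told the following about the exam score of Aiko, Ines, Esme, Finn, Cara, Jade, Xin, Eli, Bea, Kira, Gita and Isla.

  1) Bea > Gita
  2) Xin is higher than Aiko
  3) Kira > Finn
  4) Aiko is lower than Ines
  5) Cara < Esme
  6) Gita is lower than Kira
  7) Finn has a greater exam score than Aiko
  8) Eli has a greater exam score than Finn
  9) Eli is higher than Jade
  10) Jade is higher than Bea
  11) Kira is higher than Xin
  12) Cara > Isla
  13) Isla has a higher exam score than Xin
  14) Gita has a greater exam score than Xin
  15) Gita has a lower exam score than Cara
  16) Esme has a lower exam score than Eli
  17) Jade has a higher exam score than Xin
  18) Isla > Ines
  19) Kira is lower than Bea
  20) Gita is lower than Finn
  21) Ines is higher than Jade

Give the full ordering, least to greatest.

Aiko < Xin < Gita < Finn < Kira < Bea < Jade < Ines < Isla < Cara < Esme < Eli

Each adjacent pair is fixed by a given relation: Aiko < Xin; Xin < Gita; Gita < Finn; Finn < Kira; Kira < Bea; Bea < Jade; Jade < Ines; Ines < Isla; Isla < Cara; Cara < Esme; Esme < Eli. Chaining them end to end gives the full order.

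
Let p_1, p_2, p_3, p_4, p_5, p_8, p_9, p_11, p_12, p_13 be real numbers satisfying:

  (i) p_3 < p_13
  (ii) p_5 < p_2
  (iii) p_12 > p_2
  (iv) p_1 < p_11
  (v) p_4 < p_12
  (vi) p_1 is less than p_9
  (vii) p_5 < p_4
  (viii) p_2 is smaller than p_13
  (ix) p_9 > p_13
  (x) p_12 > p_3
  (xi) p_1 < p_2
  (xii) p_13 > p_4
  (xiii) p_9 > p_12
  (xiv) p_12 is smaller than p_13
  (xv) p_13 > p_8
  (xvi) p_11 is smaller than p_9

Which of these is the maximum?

p_9

p_1 is not greatest since p_1 < p_11; p_3 is not greatest since p_3 < p_13; p_5 is not greatest since p_5 < p_4; p_11 is not greatest since p_11 < p_9; p_4 is not greatest since p_4 < p_13; p_2 is not greatest since p_2 < p_13; p_8 is not greatest since p_8 < p_13; p_12 is not greatest since p_12 < p_9; p_13 is not greatest since p_13 < p_9.
Only p_9 has nothing above it, so p_9 is the maximum.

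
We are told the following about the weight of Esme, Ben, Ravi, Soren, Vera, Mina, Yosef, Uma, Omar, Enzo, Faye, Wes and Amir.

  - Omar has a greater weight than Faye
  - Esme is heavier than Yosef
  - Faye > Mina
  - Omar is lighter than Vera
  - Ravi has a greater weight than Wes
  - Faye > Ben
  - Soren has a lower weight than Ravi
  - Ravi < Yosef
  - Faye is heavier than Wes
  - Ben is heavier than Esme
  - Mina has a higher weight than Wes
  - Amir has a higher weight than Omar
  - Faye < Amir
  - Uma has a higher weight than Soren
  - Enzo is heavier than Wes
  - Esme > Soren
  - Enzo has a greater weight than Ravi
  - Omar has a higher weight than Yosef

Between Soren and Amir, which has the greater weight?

Amir

Soren < Ravi < Yosef < Esme < Ben < Faye < Omar < Amir, by transitivity through Ravi, Yosef, Esme, Ben, Faye, Omar.
So Soren < Amir; Amir is the heavier of the two.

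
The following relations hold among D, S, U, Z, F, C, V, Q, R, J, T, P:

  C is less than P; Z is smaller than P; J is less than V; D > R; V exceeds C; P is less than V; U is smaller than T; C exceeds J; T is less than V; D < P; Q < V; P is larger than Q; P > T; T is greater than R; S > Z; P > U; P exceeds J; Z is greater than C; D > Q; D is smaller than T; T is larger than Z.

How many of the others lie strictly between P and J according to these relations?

The relations place J below P. An element lies strictly between them when it is forced above J and also forced below P.
Above J: {C, Z, T, V, S}. Below P: {R, C, Z, Q, D, U, T}.
Intersection: {C, Z, T} — 3.

3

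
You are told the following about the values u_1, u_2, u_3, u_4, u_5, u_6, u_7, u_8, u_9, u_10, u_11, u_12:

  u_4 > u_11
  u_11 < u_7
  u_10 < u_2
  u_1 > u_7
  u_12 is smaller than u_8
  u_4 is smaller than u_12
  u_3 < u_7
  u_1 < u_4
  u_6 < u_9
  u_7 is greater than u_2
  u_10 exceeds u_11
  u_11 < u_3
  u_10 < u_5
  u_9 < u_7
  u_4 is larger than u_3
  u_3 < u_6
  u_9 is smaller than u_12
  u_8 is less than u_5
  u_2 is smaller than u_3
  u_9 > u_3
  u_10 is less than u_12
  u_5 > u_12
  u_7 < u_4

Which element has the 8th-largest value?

Piecing the relations together gives one ordering: u_11 < u_10 < u_2 < u_3 < u_6 < u_9 < u_7 < u_1 < u_4 < u_12 < u_8 < u_5.
The 8th largest is u_6.

u_6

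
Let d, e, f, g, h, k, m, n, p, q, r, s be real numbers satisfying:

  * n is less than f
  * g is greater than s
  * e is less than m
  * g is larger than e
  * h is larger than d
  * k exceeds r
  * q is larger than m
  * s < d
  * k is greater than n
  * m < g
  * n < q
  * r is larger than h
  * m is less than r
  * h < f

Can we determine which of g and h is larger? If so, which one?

undetermined

Following every chain through h: above h we get r, f, k; below h we get s, d.
g is not reached, and no chain runs the other way from g to h.
So the given relations leave the order of h and g undetermined.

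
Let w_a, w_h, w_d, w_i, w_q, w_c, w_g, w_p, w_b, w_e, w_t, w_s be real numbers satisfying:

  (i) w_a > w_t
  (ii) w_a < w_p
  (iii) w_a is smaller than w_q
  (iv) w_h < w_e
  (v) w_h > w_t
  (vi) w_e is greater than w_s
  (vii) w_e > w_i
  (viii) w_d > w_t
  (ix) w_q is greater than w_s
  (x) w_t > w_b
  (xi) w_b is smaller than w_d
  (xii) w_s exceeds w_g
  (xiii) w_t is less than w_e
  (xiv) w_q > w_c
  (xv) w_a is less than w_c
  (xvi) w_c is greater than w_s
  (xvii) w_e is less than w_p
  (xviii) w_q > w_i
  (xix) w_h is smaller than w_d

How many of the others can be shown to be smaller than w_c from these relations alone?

5

From w_c the given relations immediately reach w_a, w_s.
From those, w_t, w_g — 4 in total.
From those, w_b — 5 in total.
No other element is forced below w_c by the given relations, so the count is 5.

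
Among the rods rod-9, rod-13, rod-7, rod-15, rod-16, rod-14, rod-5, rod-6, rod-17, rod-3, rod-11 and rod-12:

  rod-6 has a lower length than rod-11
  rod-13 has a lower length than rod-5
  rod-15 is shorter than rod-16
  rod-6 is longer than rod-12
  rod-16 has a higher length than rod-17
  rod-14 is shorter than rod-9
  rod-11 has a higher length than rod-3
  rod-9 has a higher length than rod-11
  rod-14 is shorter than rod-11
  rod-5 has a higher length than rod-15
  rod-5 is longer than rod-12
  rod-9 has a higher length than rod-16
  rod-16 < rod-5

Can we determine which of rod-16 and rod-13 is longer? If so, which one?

Following every chain through rod-13: above rod-13 we get rod-5.
rod-16 is not reached, and no chain runs the other way from rod-16 to rod-13.
So the given relations leave the order of rod-13 and rod-16 undetermined.

undetermined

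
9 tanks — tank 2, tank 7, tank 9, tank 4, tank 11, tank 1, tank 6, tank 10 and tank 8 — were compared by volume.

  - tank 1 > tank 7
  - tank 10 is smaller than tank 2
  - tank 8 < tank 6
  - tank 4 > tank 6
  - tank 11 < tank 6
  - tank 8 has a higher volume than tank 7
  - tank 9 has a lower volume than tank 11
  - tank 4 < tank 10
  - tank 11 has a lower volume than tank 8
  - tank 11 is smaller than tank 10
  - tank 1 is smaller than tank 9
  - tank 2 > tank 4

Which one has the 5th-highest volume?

The consecutive relations fix a unique order: tank 7 < tank 1 < tank 9 < tank 11 < tank 8 < tank 6 < tank 4 < tank 10 < tank 2.
The 5th largest is tank 8.

tank 8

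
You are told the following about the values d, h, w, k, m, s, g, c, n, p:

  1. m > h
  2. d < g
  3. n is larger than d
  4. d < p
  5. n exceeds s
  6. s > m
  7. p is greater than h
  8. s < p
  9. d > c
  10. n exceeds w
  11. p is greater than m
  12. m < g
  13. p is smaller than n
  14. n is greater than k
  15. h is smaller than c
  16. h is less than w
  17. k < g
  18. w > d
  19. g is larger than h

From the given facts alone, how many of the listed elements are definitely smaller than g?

Directly below g: h, m, k, d.
One step further: c (5 so far).
No other element is forced below g by the given relations, so the count is 5.

5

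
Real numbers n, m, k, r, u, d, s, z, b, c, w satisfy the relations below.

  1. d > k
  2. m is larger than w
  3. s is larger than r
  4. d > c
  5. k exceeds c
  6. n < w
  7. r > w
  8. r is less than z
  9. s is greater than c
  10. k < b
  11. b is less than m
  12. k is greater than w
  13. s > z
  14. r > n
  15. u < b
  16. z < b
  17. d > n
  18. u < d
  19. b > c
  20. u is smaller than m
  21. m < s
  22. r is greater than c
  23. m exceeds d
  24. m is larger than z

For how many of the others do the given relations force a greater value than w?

The elements the relations force above w are r, k, z, d, b, m, s — no chain reaches any other.
That is 7.

7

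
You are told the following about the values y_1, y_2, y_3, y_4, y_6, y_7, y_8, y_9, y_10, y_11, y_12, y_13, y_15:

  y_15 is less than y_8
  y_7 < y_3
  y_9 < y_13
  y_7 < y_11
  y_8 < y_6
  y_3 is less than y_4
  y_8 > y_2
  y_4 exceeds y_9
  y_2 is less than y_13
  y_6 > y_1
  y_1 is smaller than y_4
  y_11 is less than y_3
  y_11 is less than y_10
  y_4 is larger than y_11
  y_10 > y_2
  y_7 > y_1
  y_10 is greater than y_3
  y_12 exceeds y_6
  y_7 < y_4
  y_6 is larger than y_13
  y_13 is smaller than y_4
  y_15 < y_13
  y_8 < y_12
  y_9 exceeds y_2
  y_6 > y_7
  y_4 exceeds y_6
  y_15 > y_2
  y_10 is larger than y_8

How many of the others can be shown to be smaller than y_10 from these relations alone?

The elements the relations force below y_10 are y_1, y_2, y_15, y_8, y_7, y_11, y_3 — no chain reaches any other.
That is 7.

7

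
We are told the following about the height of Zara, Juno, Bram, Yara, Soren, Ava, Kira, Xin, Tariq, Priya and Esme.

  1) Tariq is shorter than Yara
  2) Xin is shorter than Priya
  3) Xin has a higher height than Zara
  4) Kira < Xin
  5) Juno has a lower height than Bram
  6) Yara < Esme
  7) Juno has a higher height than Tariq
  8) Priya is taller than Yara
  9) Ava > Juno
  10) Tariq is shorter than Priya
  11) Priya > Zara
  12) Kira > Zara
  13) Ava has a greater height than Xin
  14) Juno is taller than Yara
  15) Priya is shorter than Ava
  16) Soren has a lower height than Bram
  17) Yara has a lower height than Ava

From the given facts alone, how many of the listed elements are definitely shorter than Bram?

Directly below Bram: Juno, Soren.
One step further: Tariq, Yara (4 so far).
No other element is forced below Bram by the given relations, so the count is 4.

4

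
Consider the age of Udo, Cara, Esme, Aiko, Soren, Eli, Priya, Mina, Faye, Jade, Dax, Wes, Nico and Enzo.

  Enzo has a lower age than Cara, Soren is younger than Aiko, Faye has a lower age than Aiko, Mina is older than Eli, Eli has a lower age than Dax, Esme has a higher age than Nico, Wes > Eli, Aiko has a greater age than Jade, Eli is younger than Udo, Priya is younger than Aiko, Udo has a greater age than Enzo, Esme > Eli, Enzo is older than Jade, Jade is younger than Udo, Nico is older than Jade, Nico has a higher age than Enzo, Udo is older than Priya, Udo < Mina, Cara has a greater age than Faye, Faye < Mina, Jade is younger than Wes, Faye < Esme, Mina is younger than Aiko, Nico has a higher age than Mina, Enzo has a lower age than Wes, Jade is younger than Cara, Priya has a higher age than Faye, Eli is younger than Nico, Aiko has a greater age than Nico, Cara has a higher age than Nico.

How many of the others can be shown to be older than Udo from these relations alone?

5

Directly above Udo: Mina.
One step further: Nico, Aiko (3 so far).
One step further: Cara, Esme (5 so far).
No other element is forced above Udo by the given relations, so the count is 5.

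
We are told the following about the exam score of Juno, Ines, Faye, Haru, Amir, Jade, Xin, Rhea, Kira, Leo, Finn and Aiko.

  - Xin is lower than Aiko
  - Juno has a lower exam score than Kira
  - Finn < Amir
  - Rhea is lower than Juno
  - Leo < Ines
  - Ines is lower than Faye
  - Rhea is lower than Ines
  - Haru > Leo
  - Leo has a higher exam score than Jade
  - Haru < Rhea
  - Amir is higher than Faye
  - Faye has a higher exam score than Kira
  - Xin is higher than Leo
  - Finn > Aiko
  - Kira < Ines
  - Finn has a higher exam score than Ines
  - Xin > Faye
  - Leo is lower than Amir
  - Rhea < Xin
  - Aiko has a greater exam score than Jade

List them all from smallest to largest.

Each adjacent pair is fixed by a given relation: Jade < Leo; Leo < Haru; Haru < Rhea; Rhea < Juno; Juno < Kira; Kira < Ines; Ines < Faye; Faye < Xin; Xin < Aiko; Aiko < Finn; Finn < Amir. Chaining them end to end gives the full order.

Jade < Leo < Haru < Rhea < Juno < Kira < Ines < Faye < Xin < Aiko < Finn < Amir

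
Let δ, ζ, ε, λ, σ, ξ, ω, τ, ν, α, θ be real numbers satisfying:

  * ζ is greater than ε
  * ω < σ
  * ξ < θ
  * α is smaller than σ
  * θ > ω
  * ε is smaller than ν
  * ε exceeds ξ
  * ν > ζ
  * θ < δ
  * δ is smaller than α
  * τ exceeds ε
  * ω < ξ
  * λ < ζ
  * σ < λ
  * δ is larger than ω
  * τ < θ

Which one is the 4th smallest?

τ

The consecutive relations fix a unique order: ω < ξ < ε < τ < θ < δ < α < σ < λ < ζ < ν.
Counting 4 from the smallest end gives τ.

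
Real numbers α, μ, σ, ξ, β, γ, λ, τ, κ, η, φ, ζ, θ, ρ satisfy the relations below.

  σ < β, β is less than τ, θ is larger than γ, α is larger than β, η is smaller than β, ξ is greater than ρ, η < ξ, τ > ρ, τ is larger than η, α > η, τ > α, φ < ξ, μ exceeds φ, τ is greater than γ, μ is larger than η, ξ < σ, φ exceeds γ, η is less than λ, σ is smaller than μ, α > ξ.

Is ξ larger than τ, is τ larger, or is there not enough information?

ξ < σ and σ < β give ξ < β.
With β < α: ξ < σ < β < α.
Then α < τ extends the chain to τ.
So τ is larger.

τ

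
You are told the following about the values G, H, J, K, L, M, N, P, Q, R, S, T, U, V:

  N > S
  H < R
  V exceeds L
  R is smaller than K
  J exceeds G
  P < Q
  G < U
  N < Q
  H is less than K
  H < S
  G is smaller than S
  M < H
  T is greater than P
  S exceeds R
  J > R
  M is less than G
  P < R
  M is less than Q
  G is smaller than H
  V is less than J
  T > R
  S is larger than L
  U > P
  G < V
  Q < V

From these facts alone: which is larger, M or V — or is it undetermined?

M < G < H < R < S < N < Q < V, by transitivity through G, H, R, S, N, Q.
So V is larger.

V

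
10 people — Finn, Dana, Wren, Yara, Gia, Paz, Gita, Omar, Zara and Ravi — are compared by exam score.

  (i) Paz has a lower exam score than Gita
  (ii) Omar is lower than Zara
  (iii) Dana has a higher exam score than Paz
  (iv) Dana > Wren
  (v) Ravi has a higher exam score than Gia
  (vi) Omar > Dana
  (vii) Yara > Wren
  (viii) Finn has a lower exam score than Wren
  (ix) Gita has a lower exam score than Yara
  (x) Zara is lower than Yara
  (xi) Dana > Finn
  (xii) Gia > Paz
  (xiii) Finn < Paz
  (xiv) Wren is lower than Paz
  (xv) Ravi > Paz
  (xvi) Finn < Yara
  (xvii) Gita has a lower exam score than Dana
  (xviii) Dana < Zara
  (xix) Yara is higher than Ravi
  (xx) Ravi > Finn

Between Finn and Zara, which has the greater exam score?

Following the relations from Finn: Finn < Wren < Paz < Gita < Dana < Omar < Zara.
So Finn < Zara; Zara is the higher of the two.

Zara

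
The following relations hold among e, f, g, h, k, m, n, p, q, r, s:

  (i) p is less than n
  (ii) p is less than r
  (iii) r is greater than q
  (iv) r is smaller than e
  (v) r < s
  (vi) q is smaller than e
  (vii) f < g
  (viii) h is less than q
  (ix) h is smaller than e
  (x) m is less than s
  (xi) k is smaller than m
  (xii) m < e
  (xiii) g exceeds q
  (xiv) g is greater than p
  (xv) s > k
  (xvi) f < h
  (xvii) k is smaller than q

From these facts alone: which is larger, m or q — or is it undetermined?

Following every chain through m: above m we get e, s; below m we get k.
q is not reached, and no chain runs the other way from q to m.
So the given relations leave the order of m and q undetermined.

undetermined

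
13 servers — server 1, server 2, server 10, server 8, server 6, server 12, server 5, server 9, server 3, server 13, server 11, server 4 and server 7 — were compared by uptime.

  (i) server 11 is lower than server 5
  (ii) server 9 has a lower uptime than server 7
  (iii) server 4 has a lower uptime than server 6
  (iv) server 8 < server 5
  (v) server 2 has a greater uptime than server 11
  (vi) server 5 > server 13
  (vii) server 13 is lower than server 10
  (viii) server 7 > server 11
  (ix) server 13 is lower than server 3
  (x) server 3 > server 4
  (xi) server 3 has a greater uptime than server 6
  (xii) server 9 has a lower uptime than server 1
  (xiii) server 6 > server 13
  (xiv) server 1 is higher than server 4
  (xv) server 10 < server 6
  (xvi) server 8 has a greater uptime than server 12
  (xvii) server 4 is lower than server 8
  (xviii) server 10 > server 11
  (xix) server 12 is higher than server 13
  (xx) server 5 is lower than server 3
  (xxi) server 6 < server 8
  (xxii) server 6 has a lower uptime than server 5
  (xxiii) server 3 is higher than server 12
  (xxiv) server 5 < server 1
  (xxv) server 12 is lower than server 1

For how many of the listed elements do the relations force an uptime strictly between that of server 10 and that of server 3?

3

Chaining upward from server 10 reaches: server 6, server 8, server 5, server 1.
Chaining downward from server 3 reaches: server 4, server 11, server 13, server 12, server 6, server 8, server 5.
Strictly between server 10 and server 3 are those in both lists: server 6, server 8, server 5 — 3 elements.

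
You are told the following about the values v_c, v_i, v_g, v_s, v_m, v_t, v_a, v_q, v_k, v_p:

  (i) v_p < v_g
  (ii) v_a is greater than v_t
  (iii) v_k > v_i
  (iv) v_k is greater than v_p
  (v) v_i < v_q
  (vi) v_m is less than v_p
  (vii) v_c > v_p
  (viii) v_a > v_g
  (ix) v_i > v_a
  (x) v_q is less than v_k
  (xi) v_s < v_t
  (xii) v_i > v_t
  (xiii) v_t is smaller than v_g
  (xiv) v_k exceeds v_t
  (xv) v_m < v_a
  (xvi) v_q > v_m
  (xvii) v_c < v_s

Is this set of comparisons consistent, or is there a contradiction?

Every relation is compatible with v_m < v_p < v_c < v_s < v_t < v_g < v_a < v_i < v_q < v_k; the set is consistent.

consistent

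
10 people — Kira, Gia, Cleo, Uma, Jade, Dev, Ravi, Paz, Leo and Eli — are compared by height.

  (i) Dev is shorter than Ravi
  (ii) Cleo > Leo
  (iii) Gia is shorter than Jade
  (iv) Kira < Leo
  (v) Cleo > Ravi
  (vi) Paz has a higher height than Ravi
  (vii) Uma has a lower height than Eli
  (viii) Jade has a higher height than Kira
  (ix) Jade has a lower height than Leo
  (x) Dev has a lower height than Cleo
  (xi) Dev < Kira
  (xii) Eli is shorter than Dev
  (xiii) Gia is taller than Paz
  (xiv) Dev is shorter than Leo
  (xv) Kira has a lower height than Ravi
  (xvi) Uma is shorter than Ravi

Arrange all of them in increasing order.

Uma < Eli < Dev < Kira < Ravi < Paz < Gia < Jade < Leo < Cleo

The consecutive links are each given: Uma < Eli; Eli < Dev; Dev < Kira; Kira < Ravi; Ravi < Paz; Paz < Gia; Gia < Jade; Jade < Leo; Leo < Cleo.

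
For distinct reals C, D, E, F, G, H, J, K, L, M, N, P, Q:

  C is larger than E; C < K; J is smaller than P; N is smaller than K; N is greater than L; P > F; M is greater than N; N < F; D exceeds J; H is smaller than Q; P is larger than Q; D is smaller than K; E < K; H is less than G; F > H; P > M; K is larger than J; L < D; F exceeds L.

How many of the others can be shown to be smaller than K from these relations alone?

From K the given relations immediately reach N, J, E, D, C.
From those, L — 6 in total.
Nothing else is reachable below K; 6 in all.

6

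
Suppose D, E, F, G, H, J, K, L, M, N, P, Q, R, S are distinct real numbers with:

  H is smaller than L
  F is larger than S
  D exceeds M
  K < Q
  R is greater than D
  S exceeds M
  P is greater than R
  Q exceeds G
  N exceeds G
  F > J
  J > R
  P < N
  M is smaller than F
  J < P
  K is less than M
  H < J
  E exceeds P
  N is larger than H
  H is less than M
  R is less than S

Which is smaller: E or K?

K

The relevant relations are K < M; M < D; D < R; R < J; J < P; P < E.
Chaining these gives K < M < D < R < J < P < E.
So K < E; K is the smaller of the two.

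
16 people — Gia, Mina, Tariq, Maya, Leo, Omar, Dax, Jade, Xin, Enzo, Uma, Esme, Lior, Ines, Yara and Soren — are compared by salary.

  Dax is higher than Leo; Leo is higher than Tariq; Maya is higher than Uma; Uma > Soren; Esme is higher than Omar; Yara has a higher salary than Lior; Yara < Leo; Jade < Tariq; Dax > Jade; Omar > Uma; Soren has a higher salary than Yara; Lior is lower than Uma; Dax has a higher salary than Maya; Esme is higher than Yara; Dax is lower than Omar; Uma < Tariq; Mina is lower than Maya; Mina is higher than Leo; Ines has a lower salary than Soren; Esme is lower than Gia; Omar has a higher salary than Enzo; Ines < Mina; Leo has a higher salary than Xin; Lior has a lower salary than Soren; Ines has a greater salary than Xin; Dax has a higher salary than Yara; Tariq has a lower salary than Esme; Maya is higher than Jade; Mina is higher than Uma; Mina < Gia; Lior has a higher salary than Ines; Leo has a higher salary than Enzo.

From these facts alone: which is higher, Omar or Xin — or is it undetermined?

Omar

Link the given pairs in sequence: Xin < Ines; Ines < Lior; Lior < Yara; Yara < Soren; Soren < Uma; Uma < Tariq; Tariq < Leo; Leo < Mina; Mina < Maya; Maya < Dax; Dax < Omar.
Chaining these gives Xin < Ines < Lior < Yara < Soren < Uma < Tariq < Leo < Mina < Maya < Dax < Omar.
So Omar is higher.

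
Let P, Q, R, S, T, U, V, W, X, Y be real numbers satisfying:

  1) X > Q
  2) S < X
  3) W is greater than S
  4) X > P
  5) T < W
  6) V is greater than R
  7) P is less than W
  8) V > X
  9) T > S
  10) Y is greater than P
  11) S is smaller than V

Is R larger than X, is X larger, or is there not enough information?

undetermined

Following every chain through X: above X we get V; below X we get Q, S, P.
R is not reached, and no chain runs the other way from R to X.
So the given relations leave the order of X and R undetermined.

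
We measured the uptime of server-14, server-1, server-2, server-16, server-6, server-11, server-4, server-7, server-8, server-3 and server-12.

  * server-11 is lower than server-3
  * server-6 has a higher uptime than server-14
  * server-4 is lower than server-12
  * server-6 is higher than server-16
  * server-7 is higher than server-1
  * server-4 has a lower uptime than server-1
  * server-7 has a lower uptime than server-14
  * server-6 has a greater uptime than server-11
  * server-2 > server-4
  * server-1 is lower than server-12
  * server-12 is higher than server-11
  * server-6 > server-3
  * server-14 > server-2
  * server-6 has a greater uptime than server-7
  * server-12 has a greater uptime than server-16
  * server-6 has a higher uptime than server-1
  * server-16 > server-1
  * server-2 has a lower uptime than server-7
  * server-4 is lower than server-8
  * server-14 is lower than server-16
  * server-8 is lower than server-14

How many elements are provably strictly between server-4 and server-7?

2

Chaining upward from server-4 reaches: server-2, server-1, server-8, server-14, server-16, server-12, server-6.
Chaining downward from server-7 reaches: server-2, server-1.
Strictly between server-4 and server-7 are those in both lists: server-2, server-1 — 2 elements.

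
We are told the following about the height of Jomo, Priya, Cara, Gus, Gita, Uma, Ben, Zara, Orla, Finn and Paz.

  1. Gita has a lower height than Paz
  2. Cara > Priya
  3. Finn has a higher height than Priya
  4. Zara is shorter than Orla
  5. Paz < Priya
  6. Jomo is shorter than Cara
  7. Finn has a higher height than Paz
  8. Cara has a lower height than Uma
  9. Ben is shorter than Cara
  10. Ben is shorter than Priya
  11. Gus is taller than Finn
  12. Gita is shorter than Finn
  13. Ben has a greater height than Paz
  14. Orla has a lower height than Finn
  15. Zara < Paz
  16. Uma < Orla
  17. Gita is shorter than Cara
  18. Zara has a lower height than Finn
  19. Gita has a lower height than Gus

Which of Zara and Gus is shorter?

Zara < Paz < Ben < Priya < Cara < Uma < Orla < Finn < Gus, by transitivity through Paz, Ben, Priya, Cara, Uma, Orla, Finn.
So Zara < Gus; Zara is the shorter of the two.

Zara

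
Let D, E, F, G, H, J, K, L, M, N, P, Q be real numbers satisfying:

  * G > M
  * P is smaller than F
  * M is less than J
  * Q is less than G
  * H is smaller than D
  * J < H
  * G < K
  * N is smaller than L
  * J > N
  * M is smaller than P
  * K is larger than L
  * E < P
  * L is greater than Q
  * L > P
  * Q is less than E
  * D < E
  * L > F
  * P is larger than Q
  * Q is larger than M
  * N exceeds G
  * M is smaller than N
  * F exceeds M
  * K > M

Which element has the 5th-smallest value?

Piecing the relations together gives one ordering: M < Q < G < N < J < H < D < E < P < F < L < K.
The 5th smallest is J.

J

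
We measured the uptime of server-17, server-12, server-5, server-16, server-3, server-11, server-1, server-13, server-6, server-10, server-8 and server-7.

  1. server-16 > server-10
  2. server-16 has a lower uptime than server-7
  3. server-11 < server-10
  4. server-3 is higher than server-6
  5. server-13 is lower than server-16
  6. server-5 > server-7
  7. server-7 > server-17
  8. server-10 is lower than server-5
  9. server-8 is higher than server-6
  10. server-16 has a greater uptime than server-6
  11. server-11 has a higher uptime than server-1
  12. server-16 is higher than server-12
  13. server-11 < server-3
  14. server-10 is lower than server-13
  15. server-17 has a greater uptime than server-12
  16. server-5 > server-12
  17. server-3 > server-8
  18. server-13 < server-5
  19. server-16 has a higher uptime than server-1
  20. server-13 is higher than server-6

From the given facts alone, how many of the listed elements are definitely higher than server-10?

The elements the relations force above server-10 are server-13, server-16, server-7, server-5 — no chain reaches any other.
That is 4.

4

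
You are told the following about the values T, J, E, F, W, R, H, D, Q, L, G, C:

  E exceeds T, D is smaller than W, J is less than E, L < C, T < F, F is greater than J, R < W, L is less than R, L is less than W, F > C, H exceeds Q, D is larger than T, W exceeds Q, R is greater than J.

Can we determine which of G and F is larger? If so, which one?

Following every chain through G: nothing is chained to G.
F is not reached, and no chain runs the other way from F to G.
So the given relations leave the order of G and F undetermined.

undetermined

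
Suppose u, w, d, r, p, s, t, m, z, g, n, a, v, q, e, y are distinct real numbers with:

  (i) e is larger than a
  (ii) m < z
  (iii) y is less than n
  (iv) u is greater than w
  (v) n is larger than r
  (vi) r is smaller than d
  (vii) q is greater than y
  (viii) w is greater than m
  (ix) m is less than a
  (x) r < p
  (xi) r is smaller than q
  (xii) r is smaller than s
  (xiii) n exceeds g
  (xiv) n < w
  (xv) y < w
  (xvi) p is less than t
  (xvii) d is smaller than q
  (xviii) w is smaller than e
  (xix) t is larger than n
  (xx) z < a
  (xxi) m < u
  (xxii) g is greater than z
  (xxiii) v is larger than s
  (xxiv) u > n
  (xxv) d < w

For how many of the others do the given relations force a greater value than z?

7

From z the given relations immediately reach g, a.
From those, n, e — 4 in total.
From those, w, u, t — 7 in total.
No other element is forced above z by the given relations, so the count is 7.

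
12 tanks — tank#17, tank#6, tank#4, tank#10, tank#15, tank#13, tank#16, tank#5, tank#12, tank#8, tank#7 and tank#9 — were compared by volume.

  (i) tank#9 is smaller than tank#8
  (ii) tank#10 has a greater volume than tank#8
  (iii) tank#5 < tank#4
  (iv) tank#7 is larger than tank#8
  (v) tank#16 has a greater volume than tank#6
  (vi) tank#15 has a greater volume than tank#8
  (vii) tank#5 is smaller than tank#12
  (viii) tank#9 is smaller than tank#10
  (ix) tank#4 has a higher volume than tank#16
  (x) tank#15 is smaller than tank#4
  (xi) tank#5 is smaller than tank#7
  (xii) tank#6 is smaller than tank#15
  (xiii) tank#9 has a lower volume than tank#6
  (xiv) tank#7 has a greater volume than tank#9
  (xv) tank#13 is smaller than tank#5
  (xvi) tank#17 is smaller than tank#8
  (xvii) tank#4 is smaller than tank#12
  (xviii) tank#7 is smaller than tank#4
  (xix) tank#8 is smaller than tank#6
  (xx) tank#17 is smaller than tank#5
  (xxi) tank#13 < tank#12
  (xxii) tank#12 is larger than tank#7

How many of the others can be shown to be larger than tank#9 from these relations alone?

Directly above tank#9: tank#8, tank#6, tank#7, tank#10.
One step further: tank#16, tank#15, tank#4, tank#12 (8 so far).
No other element is forced above tank#9 by the given relations, so the count is 8.

8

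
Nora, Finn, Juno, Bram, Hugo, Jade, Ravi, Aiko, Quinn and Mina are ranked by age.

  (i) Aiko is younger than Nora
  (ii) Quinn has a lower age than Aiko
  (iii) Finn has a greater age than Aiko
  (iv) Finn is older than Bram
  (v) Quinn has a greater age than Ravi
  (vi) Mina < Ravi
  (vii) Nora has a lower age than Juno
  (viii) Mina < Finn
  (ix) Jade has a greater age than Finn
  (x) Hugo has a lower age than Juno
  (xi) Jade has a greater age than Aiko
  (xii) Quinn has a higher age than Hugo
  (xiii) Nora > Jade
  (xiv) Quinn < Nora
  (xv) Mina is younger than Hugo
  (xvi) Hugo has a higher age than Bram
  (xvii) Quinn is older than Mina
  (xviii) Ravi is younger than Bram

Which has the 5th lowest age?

Piecing the relations together gives one ordering: Mina < Ravi < Bram < Hugo < Quinn < Aiko < Finn < Jade < Nora < Juno.
Counting 5 from the smallest end gives Quinn.

Quinn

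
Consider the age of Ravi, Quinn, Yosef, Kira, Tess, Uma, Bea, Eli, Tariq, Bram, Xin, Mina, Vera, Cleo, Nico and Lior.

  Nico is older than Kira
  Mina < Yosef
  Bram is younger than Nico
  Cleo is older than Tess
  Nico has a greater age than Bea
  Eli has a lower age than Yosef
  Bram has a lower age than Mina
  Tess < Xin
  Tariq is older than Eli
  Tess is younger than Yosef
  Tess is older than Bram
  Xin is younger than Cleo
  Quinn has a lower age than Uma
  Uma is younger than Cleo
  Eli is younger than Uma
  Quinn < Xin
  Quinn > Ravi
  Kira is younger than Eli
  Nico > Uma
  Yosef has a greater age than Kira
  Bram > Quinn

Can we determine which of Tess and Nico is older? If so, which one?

undetermined

Following every chain through Tess: above Tess we get Xin, Yosef, Cleo; below Tess we get Ravi, Quinn, Bram.
Nico is not reached, and no chain runs the other way from Nico to Tess.
So the given relations leave the order of Tess and Nico undetermined.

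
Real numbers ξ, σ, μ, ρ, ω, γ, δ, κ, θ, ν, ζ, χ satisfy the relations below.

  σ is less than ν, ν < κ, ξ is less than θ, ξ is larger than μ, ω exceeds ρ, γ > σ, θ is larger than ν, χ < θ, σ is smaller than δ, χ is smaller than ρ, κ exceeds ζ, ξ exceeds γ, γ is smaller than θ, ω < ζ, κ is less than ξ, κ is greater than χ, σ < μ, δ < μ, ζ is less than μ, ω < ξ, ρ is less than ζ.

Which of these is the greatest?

θ

Chaining downward from θ: directly below it, χ, ν, γ, ξ; then σ, ω, κ, μ; then ρ, ζ, δ.
That covers every other element, and nothing is given above θ, so θ is the greatest.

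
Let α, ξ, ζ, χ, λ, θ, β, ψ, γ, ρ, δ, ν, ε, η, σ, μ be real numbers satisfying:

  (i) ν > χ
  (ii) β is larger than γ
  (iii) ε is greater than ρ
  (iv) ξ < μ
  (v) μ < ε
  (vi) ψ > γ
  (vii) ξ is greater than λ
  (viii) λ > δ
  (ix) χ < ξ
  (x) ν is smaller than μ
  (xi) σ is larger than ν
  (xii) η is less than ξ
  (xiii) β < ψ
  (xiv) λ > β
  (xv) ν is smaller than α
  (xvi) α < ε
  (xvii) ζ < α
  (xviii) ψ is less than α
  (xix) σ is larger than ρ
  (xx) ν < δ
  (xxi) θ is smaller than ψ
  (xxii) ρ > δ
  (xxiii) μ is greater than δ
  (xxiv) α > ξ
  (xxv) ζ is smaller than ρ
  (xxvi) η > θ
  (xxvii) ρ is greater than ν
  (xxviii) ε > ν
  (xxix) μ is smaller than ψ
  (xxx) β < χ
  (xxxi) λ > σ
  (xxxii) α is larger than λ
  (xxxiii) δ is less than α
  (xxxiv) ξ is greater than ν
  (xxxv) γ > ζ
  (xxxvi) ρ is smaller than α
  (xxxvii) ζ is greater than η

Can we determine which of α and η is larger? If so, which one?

α

The relevant relations are η < ζ; ζ < γ; γ < β; β < χ; χ < ν; ν < δ; δ < ρ; ρ < σ; σ < λ; λ < ξ; ξ < μ; μ < ψ; ψ < α.
Chaining these gives η < ζ < γ < β < χ < ν < δ < ρ < σ < λ < ξ < μ < ψ < α.
So α is larger.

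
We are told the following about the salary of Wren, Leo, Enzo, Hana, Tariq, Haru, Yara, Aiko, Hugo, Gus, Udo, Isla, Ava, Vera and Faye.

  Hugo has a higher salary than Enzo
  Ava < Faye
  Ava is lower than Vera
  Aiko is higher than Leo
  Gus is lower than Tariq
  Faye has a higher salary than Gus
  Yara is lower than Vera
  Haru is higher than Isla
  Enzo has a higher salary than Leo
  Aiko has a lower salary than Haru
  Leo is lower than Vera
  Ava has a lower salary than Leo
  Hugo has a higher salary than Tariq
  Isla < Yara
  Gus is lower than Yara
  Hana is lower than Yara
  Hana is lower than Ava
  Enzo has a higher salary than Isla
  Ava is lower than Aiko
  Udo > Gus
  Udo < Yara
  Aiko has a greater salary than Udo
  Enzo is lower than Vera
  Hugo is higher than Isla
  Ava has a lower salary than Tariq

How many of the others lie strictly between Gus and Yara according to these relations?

1

The relations place Gus below Yara. An element lies strictly between them when it is forced above Gus and also forced below Yara.
Above Gus: {Udo, Aiko, Haru, Tariq, Faye, Vera, Hugo}. Below Yara: {Hana, Udo, Isla}.
Intersection: {Udo} — 1.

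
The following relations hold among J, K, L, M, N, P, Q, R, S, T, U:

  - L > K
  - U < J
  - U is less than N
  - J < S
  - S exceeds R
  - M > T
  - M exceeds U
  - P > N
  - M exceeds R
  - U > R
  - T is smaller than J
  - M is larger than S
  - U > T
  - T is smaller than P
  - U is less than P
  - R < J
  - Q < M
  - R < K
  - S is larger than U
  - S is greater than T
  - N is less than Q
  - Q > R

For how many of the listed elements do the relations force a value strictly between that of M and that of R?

5

The relations place R below M. An element lies strictly between them when it is forced above R and also forced below M.
Above R: {U, K, N, Q, J, L, S, P}. Below M: {T, U, N, Q, J, S}.
Intersection: {U, N, Q, J, S} — 5.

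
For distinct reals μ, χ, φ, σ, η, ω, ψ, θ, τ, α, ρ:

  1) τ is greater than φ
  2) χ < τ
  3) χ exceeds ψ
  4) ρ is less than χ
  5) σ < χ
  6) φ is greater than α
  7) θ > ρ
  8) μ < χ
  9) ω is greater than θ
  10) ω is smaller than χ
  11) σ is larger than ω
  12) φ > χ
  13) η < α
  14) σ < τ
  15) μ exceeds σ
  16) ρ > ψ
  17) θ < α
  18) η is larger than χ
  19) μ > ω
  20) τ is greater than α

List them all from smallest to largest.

ψ < ρ < θ < ω < σ < μ < χ < η < α < φ < τ

Nothing is placed below ψ, so it is least; from there ψ < ρ; ρ < θ; θ < ω; ω < σ; σ < μ; μ < χ; χ < η; η < α; α < φ; φ < τ, each given directly.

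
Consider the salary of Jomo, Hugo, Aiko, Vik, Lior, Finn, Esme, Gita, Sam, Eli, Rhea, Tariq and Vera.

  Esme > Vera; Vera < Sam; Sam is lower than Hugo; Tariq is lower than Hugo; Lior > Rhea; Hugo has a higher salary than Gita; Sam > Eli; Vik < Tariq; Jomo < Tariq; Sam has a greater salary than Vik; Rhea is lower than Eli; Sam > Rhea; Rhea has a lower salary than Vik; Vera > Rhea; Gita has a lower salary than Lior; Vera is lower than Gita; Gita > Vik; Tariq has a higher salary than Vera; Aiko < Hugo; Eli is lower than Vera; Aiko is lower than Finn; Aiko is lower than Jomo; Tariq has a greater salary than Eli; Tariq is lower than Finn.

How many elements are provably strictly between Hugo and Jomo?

1

Chaining upward from Jomo reaches: Tariq, Finn.
Chaining downward from Hugo reaches: Rhea, Eli, Aiko, Vera, Vik, Gita, Tariq, Sam.
Strictly between Jomo and Hugo are those in both lists: Tariq — 1 element.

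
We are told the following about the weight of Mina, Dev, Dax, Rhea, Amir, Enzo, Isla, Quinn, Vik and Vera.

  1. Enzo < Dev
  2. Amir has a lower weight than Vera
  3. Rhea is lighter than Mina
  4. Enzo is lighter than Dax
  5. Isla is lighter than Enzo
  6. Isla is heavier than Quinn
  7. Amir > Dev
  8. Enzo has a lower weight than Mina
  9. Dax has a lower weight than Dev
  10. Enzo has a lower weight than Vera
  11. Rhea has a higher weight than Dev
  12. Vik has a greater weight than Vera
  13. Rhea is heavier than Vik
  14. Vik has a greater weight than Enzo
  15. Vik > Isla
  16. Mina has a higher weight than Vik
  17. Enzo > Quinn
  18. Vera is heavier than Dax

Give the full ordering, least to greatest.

Quinn < Isla < Enzo < Dax < Dev < Amir < Vera < Vik < Rhea < Mina

Each adjacent pair is fixed by a given relation: Quinn < Isla; Isla < Enzo; Enzo < Dax; Dax < Dev; Dev < Amir; Amir < Vera; Vera < Vik; Vik < Rhea; Rhea < Mina. Chaining them end to end gives the full order.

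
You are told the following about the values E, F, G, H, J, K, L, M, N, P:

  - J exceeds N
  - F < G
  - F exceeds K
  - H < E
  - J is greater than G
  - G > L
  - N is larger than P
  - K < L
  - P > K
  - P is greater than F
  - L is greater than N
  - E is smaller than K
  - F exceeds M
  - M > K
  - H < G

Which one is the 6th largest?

Chaining the given pairs: H < E < K < M < F < P < N < L < G < J.
The 6th largest is F.

F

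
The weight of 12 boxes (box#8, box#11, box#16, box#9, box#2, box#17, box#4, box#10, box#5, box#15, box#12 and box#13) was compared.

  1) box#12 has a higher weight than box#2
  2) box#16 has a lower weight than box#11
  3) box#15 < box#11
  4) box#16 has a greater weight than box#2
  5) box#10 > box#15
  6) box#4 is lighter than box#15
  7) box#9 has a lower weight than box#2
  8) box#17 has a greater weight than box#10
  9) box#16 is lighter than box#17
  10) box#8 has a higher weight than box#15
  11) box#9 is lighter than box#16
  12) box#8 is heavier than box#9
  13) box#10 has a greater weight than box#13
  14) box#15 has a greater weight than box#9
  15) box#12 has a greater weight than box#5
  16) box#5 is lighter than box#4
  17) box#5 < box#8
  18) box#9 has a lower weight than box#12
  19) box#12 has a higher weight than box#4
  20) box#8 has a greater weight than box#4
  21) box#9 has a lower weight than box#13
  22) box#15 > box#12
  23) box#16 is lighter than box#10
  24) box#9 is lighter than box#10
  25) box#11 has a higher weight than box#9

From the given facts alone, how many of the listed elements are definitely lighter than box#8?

6

The elements the relations force below box#8 are box#5, box#9, box#2, box#4, box#12, box#15 — no chain reaches any other.
That is 6.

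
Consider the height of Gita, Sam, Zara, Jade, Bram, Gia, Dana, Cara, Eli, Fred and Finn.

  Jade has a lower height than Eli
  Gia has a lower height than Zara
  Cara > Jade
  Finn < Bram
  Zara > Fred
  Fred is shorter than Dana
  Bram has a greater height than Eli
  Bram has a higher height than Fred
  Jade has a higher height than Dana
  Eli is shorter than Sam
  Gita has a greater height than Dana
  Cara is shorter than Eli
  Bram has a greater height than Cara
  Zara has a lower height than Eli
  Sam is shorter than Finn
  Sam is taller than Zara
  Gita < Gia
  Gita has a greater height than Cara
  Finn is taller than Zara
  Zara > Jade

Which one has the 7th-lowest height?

Zara

Piecing the relations together gives one ordering: Fred < Dana < Jade < Cara < Gita < Gia < Zara < Eli < Sam < Finn < Bram.
The 7th smallest is Zara.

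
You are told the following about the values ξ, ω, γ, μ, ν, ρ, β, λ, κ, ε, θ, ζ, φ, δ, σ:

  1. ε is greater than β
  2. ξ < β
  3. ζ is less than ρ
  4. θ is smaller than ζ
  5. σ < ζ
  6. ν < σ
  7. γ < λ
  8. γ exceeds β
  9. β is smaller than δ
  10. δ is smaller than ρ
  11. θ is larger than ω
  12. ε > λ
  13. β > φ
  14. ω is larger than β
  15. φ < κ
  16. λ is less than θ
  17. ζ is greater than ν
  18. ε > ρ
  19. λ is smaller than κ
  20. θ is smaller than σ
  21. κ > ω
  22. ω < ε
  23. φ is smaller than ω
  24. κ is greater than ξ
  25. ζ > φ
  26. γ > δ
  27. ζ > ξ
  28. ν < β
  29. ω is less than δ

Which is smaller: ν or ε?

ν

ν < β and β < ω give ν < ω.
With ω < δ: ν < β < ω < δ.
With δ < γ: ν < β < ω < δ < γ.
With γ < λ: ν < β < ω < δ < γ < λ.
Then λ < θ extends the chain to θ.
With θ < σ: ν < β < ω < δ < γ < λ < θ < σ.
With σ < ζ: ν < β < ω < δ < γ < λ < θ < σ < ζ.
Then ζ < ρ extends the chain to ρ.
Then ρ < ε extends the chain to ε.
So ν < ε; ν is the smaller of the two.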